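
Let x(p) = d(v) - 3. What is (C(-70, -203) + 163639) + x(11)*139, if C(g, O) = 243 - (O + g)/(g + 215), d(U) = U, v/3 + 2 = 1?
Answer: 23642233/145 ≈ 1.6305e+5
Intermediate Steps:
v = -3 (v = -6 + 3*1 = -6 + 3 = -3)
C(g, O) = 243 - (O + g)/(215 + g)
x(p) = -6 (x(p) = -3 - 3 = -6)
(C(-70, -203) + 163639) + x(11)*139 = ((52245 - 1*(-203) + 242*(-70))/(215 - 70) + 163639) - 6*139 = ((52245 + 203 - 16940)/145 + 163639) - 834 = ((1/145)*35508 + 163639) - 834 = (35508/145 + 163639) - 834 = 23763163/145 - 834 = 23642233/145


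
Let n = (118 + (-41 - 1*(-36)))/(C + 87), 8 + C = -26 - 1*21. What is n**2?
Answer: 12769/1024 ≈ 12.470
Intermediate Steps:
C = -55 (C = -8 + (-26 - 1*21) = -8 + (-26 - 21) = -8 - 47 = -55)
n = 113/32 (n = (118 + (-41 - 1*(-36)))/(-55 + 87) = (118 + (-41 + 36))/32 = (118 - 5)*(1/32) = 113*(1/32) = 113/32 ≈ 3.5313)
n**2 = (113/32)**2 = 12769/1024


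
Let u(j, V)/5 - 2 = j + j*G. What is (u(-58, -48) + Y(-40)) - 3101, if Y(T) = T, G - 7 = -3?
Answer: -4581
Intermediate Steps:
G = 4 (G = 7 - 3 = 4)
u(j, V) = 10 + 25*j (u(j, V) = 10 + 5*(j + j*4) = 10 + 5*(j + 4*j) = 10 + 5*(5*j) = 10 + 25*j)
(u(-58, -48) + Y(-40)) - 3101 = ((10 + 25*(-58)) - 40) - 3101 = ((10 - 1450) - 40) - 3101 = (-1440 - 40) - 3101 = -1480 - 3101 = -4581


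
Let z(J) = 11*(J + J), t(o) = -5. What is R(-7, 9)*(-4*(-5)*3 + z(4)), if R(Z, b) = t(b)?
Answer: -740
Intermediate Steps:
z(J) = 22*J (z(J) = 11*(2*J) = 22*J)
R(Z, b) = -5
R(-7, 9)*(-4*(-5)*3 + z(4)) = -5*(-4*(-5)*3 + 22*4) = -5*(20*3 + 88) = -5*(60 + 88) = -5*148 = -740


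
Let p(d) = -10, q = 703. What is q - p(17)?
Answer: 713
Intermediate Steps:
q - p(17) = 703 - 1*(-10) = 703 + 10 = 713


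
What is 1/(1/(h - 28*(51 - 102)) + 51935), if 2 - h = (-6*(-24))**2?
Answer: 19306/1002657109 ≈ 1.9255e-5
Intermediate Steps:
h = -20734 (h = 2 - (-6*(-24))**2 = 2 - 1*144**2 = 2 - 1*20736 = 2 - 20736 = -20734)
1/(1/(h - 28*(51 - 102)) + 51935) = 1/(1/(-20734 - 28*(51 - 102)) + 51935) = 1/(1/(-20734 - 28*(-51)) + 51935) = 1/(1/(-20734 + 1428) + 51935) = 1/(1/(-19306) + 51935) = 1/(-1/19306 + 51935) = 1/(1002657109/19306) = 19306/1002657109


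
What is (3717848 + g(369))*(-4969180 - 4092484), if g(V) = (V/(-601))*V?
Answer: -20246389671590368/601 ≈ -3.3688e+13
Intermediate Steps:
g(V) = -V²/601 (g(V) = (V*(-1/601))*V = (-V/601)*V = -V²/601)
(3717848 + g(369))*(-4969180 - 4092484) = (3717848 - 1/601*369²)*(-4969180 - 4092484) = (3717848 - 1/601*136161)*(-9061664) = (3717848 - 136161/601)*(-9061664) = (2234290487/601)*(-9061664) = -20246389671590368/601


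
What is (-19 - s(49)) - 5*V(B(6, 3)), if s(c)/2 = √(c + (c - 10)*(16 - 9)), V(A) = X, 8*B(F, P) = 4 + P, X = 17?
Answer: -104 - 2*√322 ≈ -139.89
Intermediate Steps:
B(F, P) = ½ + P/8 (B(F, P) = (4 + P)/8 = ½ + P/8)
V(A) = 17
s(c) = 2*√(-70 + 8*c) (s(c) = 2*√(c + (c - 10)*(16 - 9)) = 2*√(c + (-10 + c)*7) = 2*√(c + (-70 + 7*c)) = 2*√(-70 + 8*c))
(-19 - s(49)) - 5*V(B(6, 3)) = (-19 - 2*√(-70 + 8*49)) - 5*17 = (-19 - 2*√(-70 + 392)) - 85 = (-19 - 2*√322) - 85 = -104 - 2*√322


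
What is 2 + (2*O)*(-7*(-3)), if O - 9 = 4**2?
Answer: 1052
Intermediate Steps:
O = 25 (O = 9 + 4**2 = 9 + 16 = 25)
2 + (2*O)*(-7*(-3)) = 2 + (2*25)*(-7*(-3)) = 2 + 50*21 = 2 + 1050 = 1052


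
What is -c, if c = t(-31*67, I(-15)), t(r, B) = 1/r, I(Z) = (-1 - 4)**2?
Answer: 1/2077 ≈ 0.00048146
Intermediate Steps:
I(Z) = 25 (I(Z) = (-5)**2 = 25)
c = -1/2077 (c = 1/(-31*67) = 1/(-2077) = -1/2077 ≈ -0.00048146)
-c = -1*(-1/2077) = 1/2077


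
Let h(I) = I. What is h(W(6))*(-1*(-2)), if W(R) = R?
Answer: 12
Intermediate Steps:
h(W(6))*(-1*(-2)) = 6*(-1*(-2)) = 6*2 = 12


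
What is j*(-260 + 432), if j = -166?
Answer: -28552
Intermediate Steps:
j*(-260 + 432) = -166*(-260 + 432) = -166*172 = -28552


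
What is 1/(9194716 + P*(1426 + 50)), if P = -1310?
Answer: 1/7261156 ≈ 1.3772e-7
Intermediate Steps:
1/(9194716 + P*(1426 + 50)) = 1/(9194716 - 1310*(1426 + 50)) = 1/(9194716 - 1310*1476) = 1/(9194716 - 1933560) = 1/7261156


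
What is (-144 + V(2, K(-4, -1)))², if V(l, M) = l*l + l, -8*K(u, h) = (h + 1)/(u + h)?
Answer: 19044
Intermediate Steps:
K(u, h) = -(1 + h)/(8*(h + u)) (K(u, h) = -(h + 1)/(8*(u + h)) = -(1 + h)/(8*(h + u)))
V(l, M) = l + l² (V(l, M) = l² + l = l + l²)
(-144 + V(2, K(-4, -1)))² = (-144 + 2*(1 + 2))² = (-144 + 2*3)² = (-144 + 6)² = (-138)² = 19044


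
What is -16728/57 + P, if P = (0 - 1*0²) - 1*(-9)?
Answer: -5405/19 ≈ -284.47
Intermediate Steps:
P = 9 (P = (0 - 1*0) + 9 = (0 + 0) + 9 = 0 + 9 = 9)
-16728/57 + P = -16728/57 + 9 = -136*41/19 + 9 = -5576/19 + 9 = -5405/19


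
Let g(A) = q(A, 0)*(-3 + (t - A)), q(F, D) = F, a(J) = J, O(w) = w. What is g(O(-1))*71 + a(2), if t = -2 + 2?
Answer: 144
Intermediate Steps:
t = 0
g(A) = A*(-3 - A) (g(A) = A*(-3 + (0 - A)) = A*(-3 - A))
g(O(-1))*71 + a(2) = -1*(-1)*(3 - 1)*71 + 2 = -1*(-1)*2*71 + 2 = 2*71 + 2 = 142 + 2 = 144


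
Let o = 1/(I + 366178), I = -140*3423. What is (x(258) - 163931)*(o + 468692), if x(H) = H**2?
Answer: -5158686813461121/113042 ≈ -4.5635e+10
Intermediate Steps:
I = -479220
o = -1/113042 (o = 1/(-479220 + 366178) = 1/(-113042) = -1/113042 ≈ -8.8463e-6)
(x(258) - 163931)*(o + 468692) = (258**2 - 163931)*(-1/113042 + 468692) = (66564 - 163931)*(52981881063/113042) = -97367*52981881063/113042 = -5158686813461121/113042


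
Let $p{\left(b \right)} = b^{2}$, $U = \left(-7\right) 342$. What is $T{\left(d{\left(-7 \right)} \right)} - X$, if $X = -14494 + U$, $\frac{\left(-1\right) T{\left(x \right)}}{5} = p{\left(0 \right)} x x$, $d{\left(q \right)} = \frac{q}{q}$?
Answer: $16888$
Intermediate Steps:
$U = -2394$
$d{\left(q \right)} = 1$
$T{\left(x \right)} = 0$ ($T{\left(x \right)} = - 5 \cdot 0^{2} x x = - 5 \cdot 0 x x = - 5 \cdot 0 x = \left(-5\right) 0 = 0$)
$X = -16888$ ($X = -14494 - 2394 = -16888$)
$T{\left(d{\left(-7 \right)} \right)} - X = 0 - -16888 = 0 + 16888 = 16888$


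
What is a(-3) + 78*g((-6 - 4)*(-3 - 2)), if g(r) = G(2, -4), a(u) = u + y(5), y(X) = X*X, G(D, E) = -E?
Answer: 334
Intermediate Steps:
y(X) = X²
a(u) = 25 + u (a(u) = u + 5² = u + 25 = 25 + u)
g(r) = 4 (g(r) = -1*(-4) = 4)
a(-3) + 78*g((-6 - 4)*(-3 - 2)) = (25 - 3) + 78*4 = 22 + 312 = 334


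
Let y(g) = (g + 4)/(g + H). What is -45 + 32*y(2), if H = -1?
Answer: 147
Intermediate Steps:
y(g) = (4 + g)/(-1 + g) (y(g) = (g + 4)/(g - 1) = (4 + g)/(-1 + g))
-45 + 32*y(2) = -45 + 32*((4 + 2)/(-1 + 2)) = -45 + 32*(6/1) = -45 + 32*(1*6) = -45 + 32*6 = -45 + 192 = 147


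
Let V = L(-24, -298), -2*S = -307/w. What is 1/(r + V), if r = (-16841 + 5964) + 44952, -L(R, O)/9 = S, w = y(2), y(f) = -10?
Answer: 20/684263 ≈ 2.9229e-5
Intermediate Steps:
w = -10
S = -307/20 (S = -(-307)/(2*(-10)) = -(-307)*(-1)/(2*10) = -½*307/10 = -307/20 ≈ -15.350)
L(R, O) = 2763/20 (L(R, O) = -9*(-307/20) = 2763/20)
r = 34075 (r = -10877 + 44952 = 34075)
V = 2763/20 ≈ 138.15
1/(r + V) = 1/(34075 + 2763/20) = 1/(684263/20) = 20/684263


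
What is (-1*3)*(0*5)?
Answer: 0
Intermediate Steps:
(-1*3)*(0*5) = -3*0 = 0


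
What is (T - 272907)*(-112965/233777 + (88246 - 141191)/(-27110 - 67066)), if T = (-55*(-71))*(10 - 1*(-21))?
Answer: -66007461087275/5504045688 ≈ -11993.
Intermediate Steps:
T = 121055 (T = 3905*(10 + 21) = 3905*31 = 121055)
(T - 272907)*(-112965/233777 + (88246 - 141191)/(-27110 - 67066)) = (121055 - 272907)*(-112965/233777 + (88246 - 141191)/(-27110 - 67066)) = -151852*(-112965*1/233777 - 52945/(-94176)) = -151852*(-112965/233777 - 52945*(-1/94176)) = -151852*(-112965/233777 + 52945/94176) = -151852*1738731425/22016182752 = -66007461087275/5504045688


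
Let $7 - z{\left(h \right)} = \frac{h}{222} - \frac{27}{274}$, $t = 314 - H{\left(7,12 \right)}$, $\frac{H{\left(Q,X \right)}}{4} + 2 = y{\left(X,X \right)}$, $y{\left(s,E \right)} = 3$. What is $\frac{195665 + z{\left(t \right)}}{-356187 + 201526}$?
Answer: $- \frac{5951128735}{4703859654} \approx -1.2652$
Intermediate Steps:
$H{\left(Q,X \right)} = 4$ ($H{\left(Q,X \right)} = -8 + 4 \cdot 3 = -8 + 12 = 4$)
$t = 310$ ($t = 314 - 4 = 310$)
$z{\left(h \right)} = \frac{1945}{274} - \frac{h}{222}$ ($z{\left(h \right)} = 7 - \left(\frac{h}{222} - \frac{27}{274}\right) = 7 - \left(- \frac{27}{274} + \frac{h}{222}\right) = \frac{1945}{274} - \frac{h}{222}$)
$\frac{195665 + z{\left(t \right)}}{-356187 + 201526} = \frac{195665 + \left(\frac{1945}{274} - \frac{155}{111}\right)}{-356187 + 201526} = \frac{195665 + \left(\frac{1945}{274} - \frac{155}{111}\right)}{-154661} = \left(195665 + \frac{173425}{30414}\right) \left(- \frac{1}{154661}\right) = \frac{5951128735}{30414} \left(- \frac{1}{154661}\right) = - \frac{5951128735}{4703859654}$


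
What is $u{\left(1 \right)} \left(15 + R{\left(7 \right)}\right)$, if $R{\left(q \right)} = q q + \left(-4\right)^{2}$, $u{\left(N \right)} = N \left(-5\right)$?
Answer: $-400$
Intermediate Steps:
$u{\left(N \right)} = - 5 N$
$R{\left(q \right)} = 16 + q^{2}$ ($R{\left(q \right)} = q^{2} + 16 = 16 + q^{2}$)
$u{\left(1 \right)} \left(15 + R{\left(7 \right)}\right) = \left(-5\right) 1 \left(15 + \left(16 + 7^{2}\right)\right) = - 5 \left(15 + \left(16 + 49\right)\right) = - 5 \left(15 + 65\right) = \left(-5\right) 80 = -400$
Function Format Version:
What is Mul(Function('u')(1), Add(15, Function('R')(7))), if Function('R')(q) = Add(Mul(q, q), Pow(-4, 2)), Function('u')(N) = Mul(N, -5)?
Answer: -400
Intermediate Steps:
Function('u')(N) = Mul(-5, N)
Function('R')(q) = Add(16, Pow(q, 2)) (Function('R')(q) = Add(Pow(q, 2), 16) = Add(16, Pow(q, 2)))
Mul(Function('u')(1), Add(15, Function('R')(7))) = Mul(Mul(-5, 1), Add(15, Add(16, Pow(7, 2)))) = Mul(-5, Add(15, Add(16, 49))) = Mul(-5, Add(15, 65)) = Mul(-5, 80) = -400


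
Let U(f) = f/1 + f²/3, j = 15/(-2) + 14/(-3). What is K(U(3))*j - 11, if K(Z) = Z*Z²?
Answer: -2639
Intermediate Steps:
j = -73/6 (j = 15*(-½) + 14*(-⅓) = -15/2 - 14/3 = -73/6 ≈ -12.167)
U(f) = f + f²/3 (U(f) = f*1 + f²*(⅓) = f + f²/3)
K(Z) = Z³
K(U(3))*j - 11 = ((⅓)*3*(3 + 3))³*(-73/6) - 11 = ((⅓)*3*6)³*(-73/6) - 11 = 6³*(-73/6) - 11 = 216*(-73/6) - 11 = -2628 - 11 = -2639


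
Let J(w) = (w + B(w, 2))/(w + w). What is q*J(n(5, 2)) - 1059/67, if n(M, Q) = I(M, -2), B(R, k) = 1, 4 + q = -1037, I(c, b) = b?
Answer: -73983/268 ≈ -276.06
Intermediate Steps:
q = -1041 (q = -4 - 1037 = -1041)
n(M, Q) = -2
J(w) = (1 + w)/(2*w) (J(w) = (w + 1)/(w + w) = (1 + w)/((2*w)) = (1 + w)*(1/(2*w)) = (1 + w)/(2*w))
q*J(n(5, 2)) - 1059/67 = -1041*(1 - 2)/(2*(-2)) - 1059/67 = -1041*(-1)*(-1)/(2*2) - 1059*1/67 = -1041*1/4 - 1059/67 = -1041/4 - 1059/67 = -73983/268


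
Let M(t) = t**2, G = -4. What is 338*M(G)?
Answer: 5408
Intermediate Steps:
338*M(G) = 338*(-4)**2 = 338*16 = 5408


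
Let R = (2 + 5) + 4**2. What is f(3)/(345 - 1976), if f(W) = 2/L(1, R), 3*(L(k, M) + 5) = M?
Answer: -3/6524 ≈ -0.00045984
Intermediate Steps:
R = 23 (R = 7 + 16 = 23)
L(k, M) = -5 + M/3
f(W) = 3/4 (f(W) = 2/(-5 + (1/3)*23) = 2/(-5 + 23/3) = 2/(8/3) = 2*(3/8) = 3/4)
f(3)/(345 - 1976) = 3/(4*(345 - 1976)) = (3/4)/(-1631) = (3/4)*(-1/1631) = -3/6524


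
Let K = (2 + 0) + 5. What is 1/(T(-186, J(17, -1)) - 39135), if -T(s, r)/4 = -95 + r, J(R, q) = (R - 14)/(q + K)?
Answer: -1/38757 ≈ -2.5802e-5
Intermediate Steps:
K = 7 (K = 2 + 5 = 7)
J(R, q) = (-14 + R)/(7 + q) (J(R, q) = (R - 14)/(q + 7) = (-14 + R)/(7 + q))
T(s, r) = 380 - 4*r (T(s, r) = -4*(-95 + r) = 380 - 4*r)
1/(T(-186, J(17, -1)) - 39135) = 1/((380 - 4*(-14 + 17)/(7 - 1)) - 39135) = 1/((380 - 4*3/6) - 39135) = 1/((380 - 2*3/3) - 39135) = 1/((380 - 4*1/2) - 39135) = 1/((380 - 2) - 39135) = 1/(378 - 39135) = 1/(-38757) = -1/38757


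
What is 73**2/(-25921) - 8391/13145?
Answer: -287552816/340731545 ≈ -0.84393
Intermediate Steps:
73**2/(-25921) - 8391/13145 = 5329*(-1/25921) - 8391*1/13145 = -5329/25921 - 8391/13145 = -287552816/340731545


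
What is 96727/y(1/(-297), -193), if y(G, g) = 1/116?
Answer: 11220332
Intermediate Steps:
y(G, g) = 1/116
96727/y(1/(-297), -193) = 96727/(1/116) = 96727*116 = 11220332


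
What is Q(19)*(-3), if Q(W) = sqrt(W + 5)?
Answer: -6*sqrt(6) ≈ -14.697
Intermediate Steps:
Q(W) = sqrt(5 + W)
Q(19)*(-3) = sqrt(5 + 19)*(-3) = sqrt(24)*(-3) = (2*sqrt(6))*(-3) = -6*sqrt(6)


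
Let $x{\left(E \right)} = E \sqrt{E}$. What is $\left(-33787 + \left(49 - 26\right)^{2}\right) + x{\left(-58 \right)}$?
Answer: $-33258 - 58 i \sqrt{58} \approx -33258.0 - 441.71 i$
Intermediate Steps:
$x{\left(E \right)} = E^{\frac{3}{2}}$
$\left(-33787 + \left(49 - 26\right)^{2}\right) + x{\left(-58 \right)} = \left(-33787 + \left(49 - 26\right)^{2}\right) + \left(-58\right)^{\frac{3}{2}} = \left(-33787 + 23^{2}\right) - 58 i \sqrt{58} = \left(-33787 + 529\right) - 58 i \sqrt{58} = -33258 - 58 i \sqrt{58}$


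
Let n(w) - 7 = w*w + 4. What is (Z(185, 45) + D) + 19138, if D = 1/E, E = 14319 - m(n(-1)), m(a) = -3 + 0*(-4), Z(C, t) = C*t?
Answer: 393325087/14322 ≈ 27463.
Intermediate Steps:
n(w) = 11 + w**2 (n(w) = 7 + (w*w + 4) = 7 + (w**2 + 4) = 7 + (4 + w**2) = 11 + w**2)
m(a) = -3 (m(a) = -3 + 0 = -3)
E = 14322 (E = 14319 - 1*(-3) = 14319 + 3 = 14322)
D = 1/14322 ≈ 6.9823e-5
(Z(185, 45) + D) + 19138 = (185*45 + 1/14322) + 19138 = (8325 + 1/14322) + 19138 = 119230651/14322 + 19138 = 393325087/14322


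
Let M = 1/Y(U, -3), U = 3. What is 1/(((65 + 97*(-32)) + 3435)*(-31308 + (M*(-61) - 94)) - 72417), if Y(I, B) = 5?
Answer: -5/62562201 ≈ -7.9920e-8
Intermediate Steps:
M = 1/5 ≈ 0.20000
1/(((65 + 97*(-32)) + 3435)*(-31308 + (M*(-61) - 94)) - 72417) = 1/(((65 + 97*(-32)) + 3435)*(-31308 + ((1/5)*(-61) - 94)) - 72417) = 1/(((65 - 3104) + 3435)*(-31308 + (-61/5 - 94)) - 72417) = 1/((-3039 + 3435)*(-31308 - 531/5) - 72417) = 1/(396*(-157071/5) - 72417) = 1/(-62200116/5 - 72417) = 1/(-62562201/5) = -5/62562201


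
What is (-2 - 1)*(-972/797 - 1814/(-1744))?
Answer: 374115/694984 ≈ 0.53831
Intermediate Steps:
(-2 - 1)*(-972/797 - 1814/(-1744)) = -3*(-972*1/797 - 1814*(-1/1744)) = -3*(-972/797 + 907/872) = -3*(-124705/694984) = 374115/694984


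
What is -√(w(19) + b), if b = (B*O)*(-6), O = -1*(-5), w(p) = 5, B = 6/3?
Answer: -I*√55 ≈ -7.4162*I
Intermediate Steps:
B = 2 (B = 6*(⅓) = 2)
O = 5
b = -60 (b = (2*5)*(-6) = 10*(-6) = -60)
-√(w(19) + b) = -√(5 - 60) = -√(-55) = -I*√55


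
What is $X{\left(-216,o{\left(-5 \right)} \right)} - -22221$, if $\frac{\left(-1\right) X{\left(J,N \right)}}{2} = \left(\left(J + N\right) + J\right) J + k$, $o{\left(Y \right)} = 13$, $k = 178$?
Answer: $-159143$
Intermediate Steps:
$X{\left(J,N \right)} = -356 - 2 J \left(N + 2 J\right)$ ($X{\left(J,N \right)} = - 2 \left(\left(\left(J + N\right) + J\right) J + 178\right) = - 2 \left(\left(N + 2 J\right) J + 178\right) = - 2 \left(J \left(N + 2 J\right) + 178\right) = - 2 \left(178 + J \left(N + 2 J\right)\right) = -356 - 2 J \left(N + 2 J\right)$)
$X{\left(-216,o{\left(-5 \right)} \right)} - -22221 = \left(-356 - 4 \left(-216\right)^{2} - \left(-432\right) 13\right) - -22221 = \left(-356 - 186624 + 5616\right) + 22221 = -181364 + 22221 = -159143$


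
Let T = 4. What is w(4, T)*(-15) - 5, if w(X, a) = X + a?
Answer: -125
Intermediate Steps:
w(4, T)*(-15) - 5 = (4 + 4)*(-15) - 5 = 8*(-15) - 5 = -120 - 5 = -125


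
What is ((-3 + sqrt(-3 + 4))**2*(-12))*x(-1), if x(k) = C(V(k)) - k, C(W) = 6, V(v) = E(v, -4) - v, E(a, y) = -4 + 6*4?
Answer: -336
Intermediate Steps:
E(a, y) = 20 (E(a, y) = -4 + 24 = 20)
V(v) = 20 - v
x(k) = 6 - k
((-3 + sqrt(-3 + 4))**2*(-12))*x(-1) = ((-3 + sqrt(-3 + 4))**2*(-12))*(6 - 1*(-1)) = ((-3 + sqrt(1))**2*(-12))*(6 + 1) = ((-3 + 1)**2*(-12))*7 = ((-2)**2*(-12))*7 = (4*(-12))*7 = -48*7 = -336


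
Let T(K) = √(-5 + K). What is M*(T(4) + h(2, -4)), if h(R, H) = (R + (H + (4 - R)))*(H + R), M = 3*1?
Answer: 3*I ≈ 3.0*I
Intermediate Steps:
M = 3
h(R, H) = (4 + H)*(H + R) (h(R, H) = (R + (4 + H - R))*(H + R) = (4 + H)*(H + R))
M*(T(4) + h(2, -4)) = 3*(√(-5 + 4) + ((-4)² + 4*(-4) + 4*2 - 4*2)) = 3*(√(-1) + (16 - 16 + 8 - 8)) = 3*(I + 0) = 3*I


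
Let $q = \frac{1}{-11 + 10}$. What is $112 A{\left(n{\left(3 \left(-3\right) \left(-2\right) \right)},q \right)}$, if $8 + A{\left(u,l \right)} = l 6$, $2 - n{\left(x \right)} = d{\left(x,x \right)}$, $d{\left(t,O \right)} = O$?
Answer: $-1568$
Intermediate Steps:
$n{\left(x \right)} = 2 - x$
$q = -1$ ($q = \frac{1}{-1} = -1$)
$A{\left(u,l \right)} = -8 + 6 l$ ($A{\left(u,l \right)} = -8 + l 6 = -8 + 6 l$)
$112 A{\left(n{\left(3 \left(-3\right) \left(-2\right) \right)},q \right)} = 112 \left(-8 + 6 \left(-1\right)\right) = 112 \left(-8 - 6\right) = 112 \left(-14\right) = -1568$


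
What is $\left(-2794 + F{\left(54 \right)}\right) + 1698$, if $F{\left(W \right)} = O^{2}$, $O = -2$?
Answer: $-1092$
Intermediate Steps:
$F{\left(W \right)} = 4$ ($F{\left(W \right)} = \left(-2\right)^{2} = 4$)
$\left(-2794 + F{\left(54 \right)}\right) + 1698 = \left(-2794 + 4\right) + 1698 = -2790 + 1698 = -1092$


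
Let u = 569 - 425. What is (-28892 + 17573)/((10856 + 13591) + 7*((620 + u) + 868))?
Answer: -343/1087 ≈ -0.31555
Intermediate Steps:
u = 144
(-28892 + 17573)/((10856 + 13591) + 7*((620 + u) + 868)) = (-28892 + 17573)/((10856 + 13591) + 7*((620 + 144) + 868)) = -11319/(24447 + 7*(764 + 868)) = -11319/(24447 + 7*1632) = -11319/(24447 + 11424) = -11319/35871 = -11319*1/35871 = -343/1087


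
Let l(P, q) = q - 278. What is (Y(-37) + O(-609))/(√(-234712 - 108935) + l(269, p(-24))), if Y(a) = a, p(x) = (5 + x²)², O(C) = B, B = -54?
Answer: -4384679/16251452248 + 39*I*√38183/16251452248 ≈ -0.0002698 + 4.6893e-7*I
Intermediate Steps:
O(C) = -54
l(P, q) = -278 + q
(Y(-37) + O(-609))/(√(-234712 - 108935) + l(269, p(-24))) = (-37 - 54)/(√(-234712 - 108935) + (-278 + (5 + (-24)²)²)) = -91/(√(-343647) + (-278 + (5 + 576)²)) = -91/(3*I*√38183 + (-278 + 581²)) = -91/(3*I*√38183 + (-278 + 337561)) = -91/(3*I*√38183 + 337283) = -91/(337283 + 3*I*√38183)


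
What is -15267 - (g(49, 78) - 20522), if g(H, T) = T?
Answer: 5177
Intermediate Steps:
-15267 - (g(49, 78) - 20522) = -15267 - (78 - 20522) = -15267 - 1*(-20444) = -15267 + 20444 = 5177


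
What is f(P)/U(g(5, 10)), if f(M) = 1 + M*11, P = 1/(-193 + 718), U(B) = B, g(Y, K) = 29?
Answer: 536/15225 ≈ 0.035205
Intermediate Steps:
P = 1/525 ≈ 0.0019048
f(M) = 1 + 11*M
f(P)/U(g(5, 10)) = (1 + 11*(1/525))/29 = (1 + 11/525)*(1/29) = (536/525)*(1/29) = 536/15225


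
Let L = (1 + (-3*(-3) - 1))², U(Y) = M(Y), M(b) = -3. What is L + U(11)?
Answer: 78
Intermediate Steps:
U(Y) = -3
L = 81 (L = (1 + (9 - 1))² = (1 + 8)² = 9² = 81)
L + U(11) = 81 - 3 = 78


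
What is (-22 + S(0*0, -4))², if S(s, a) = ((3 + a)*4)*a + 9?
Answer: 9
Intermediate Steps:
S(s, a) = 9 + a*(12 + 4*a) (S(s, a) = (12 + 4*a)*a + 9 = a*(12 + 4*a) + 9 = 9 + a*(12 + 4*a))
(-22 + S(0*0, -4))² = (-22 + (9 + 4*(-4)² + 12*(-4)))² = (-22 + (9 + 4*16 - 48))² = (-22 + (9 + 64 - 48))² = (-22 + 25)² = 3² = 9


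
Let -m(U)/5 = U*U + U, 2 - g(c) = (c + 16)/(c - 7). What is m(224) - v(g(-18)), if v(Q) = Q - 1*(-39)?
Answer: -6301023/25 ≈ -2.5204e+5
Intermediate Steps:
g(c) = 2 - (16 + c)/(-7 + c) (g(c) = 2 - (c + 16)/(c - 7) = 2 - (16 + c)/(-7 + c))
v(Q) = 39 + Q (v(Q) = Q + 39 = 39 + Q)
m(U) = -5*U - 5*U**2 (m(U) = -5*(U*U + U) = -5*(U**2 + U) = -5*(U + U**2) = -5*U - 5*U**2)
m(224) - v(g(-18)) = -5*224*(1 + 224) - (39 + (-30 - 18)/(-7 - 18)) = -5*224*225 - (39 - 48/(-25)) = -252000 - (39 - 1/25*(-48)) = -252000 - (39 + 48/25) = -252000 - 1*1023/25 = -252000 - 1023/25 = -6301023/25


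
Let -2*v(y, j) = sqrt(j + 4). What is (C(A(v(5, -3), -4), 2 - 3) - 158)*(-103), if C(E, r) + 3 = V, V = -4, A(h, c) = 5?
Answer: 16995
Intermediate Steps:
v(y, j) = -sqrt(4 + j)/2 (v(y, j) = -sqrt(j + 4)/2 = -sqrt(4 + j)/2)
C(E, r) = -7 (C(E, r) = -3 - 4 = -7)
(C(A(v(5, -3), -4), 2 - 3) - 158)*(-103) = (-7 - 158)*(-103) = -165*(-103) = 16995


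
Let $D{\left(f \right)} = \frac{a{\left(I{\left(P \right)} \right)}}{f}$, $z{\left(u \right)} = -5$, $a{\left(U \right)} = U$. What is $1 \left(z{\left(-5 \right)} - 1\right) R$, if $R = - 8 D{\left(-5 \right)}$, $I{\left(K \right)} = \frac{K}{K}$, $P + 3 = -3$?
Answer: $- \frac{48}{5} \approx -9.6$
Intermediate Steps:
$P = -6$ ($P = -3 - 3 = -6$)
$I{\left(K \right)} = 1$
$D{\left(f \right)} = \frac{1}{f}$ ($D{\left(f \right)} = 1 \frac{1}{f} = \frac{1}{f}$)
$R = \frac{8}{5}$ ($R = - \frac{8}{-5} = \left(-8\right) \left(- \frac{1}{5}\right) = \frac{8}{5} \approx 1.6$)
$1 \left(z{\left(-5 \right)} - 1\right) R = 1 \left(-5 - 1\right) \frac{8}{5} = 1 \left(-6\right) \frac{8}{5} = \left(-6\right) \frac{8}{5} = - \frac{48}{5}$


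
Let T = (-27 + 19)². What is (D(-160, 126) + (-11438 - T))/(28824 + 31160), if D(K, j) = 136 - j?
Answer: -2873/14996 ≈ -0.19158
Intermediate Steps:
T = 64 (T = (-8)² = 64)
(D(-160, 126) + (-11438 - T))/(28824 + 31160) = ((136 - 1*126) + (-11438 - 1*64))/(28824 + 31160) = ((136 - 126) + (-11438 - 64))/59984 = (10 - 11502)*(1/59984) = -11492*1/59984 = -2873/14996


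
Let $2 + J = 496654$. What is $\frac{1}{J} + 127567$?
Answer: $\frac{63356405685}{496652} \approx 1.2757 \cdot 10^{5}$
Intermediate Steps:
$J = 496652$ ($J = -2 + 496654 = 496652$)
$\frac{1}{J} + 127567 = \frac{1}{496652} + 127567 = \frac{63356405685}{496652}$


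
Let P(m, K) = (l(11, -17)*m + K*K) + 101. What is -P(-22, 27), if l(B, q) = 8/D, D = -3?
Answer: -2666/3 ≈ -888.67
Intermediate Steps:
l(B, q) = -8/3 (l(B, q) = 8/(-3) = 8*(-⅓) = -8/3)
P(m, K) = 101 + K² - 8*m/3 (P(m, K) = (-8*m/3 + K*K) + 101 = (-8*m/3 + K²) + 101 = (K² - 8*m/3) + 101 = 101 + K² - 8*m/3)
-P(-22, 27) = -(101 + 27² - 8/3*(-22)) = -(101 + 729 + 176/3) = -1*2666/3 = -2666/3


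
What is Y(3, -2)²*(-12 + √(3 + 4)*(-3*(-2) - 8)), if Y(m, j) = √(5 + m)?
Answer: -96 - 16*√7 ≈ -138.33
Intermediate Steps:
Y(3, -2)²*(-12 + √(3 + 4)*(-3*(-2) - 8)) = (√(5 + 3))²*(-12 + √(3 + 4)*(-3*(-2) - 8)) = (√8)²*(-12 + √7*(6 - 8)) = (2*√2)²*(-12 + √7*(-2)) = 8*(-12 - 2*√7) = -96 - 16*√7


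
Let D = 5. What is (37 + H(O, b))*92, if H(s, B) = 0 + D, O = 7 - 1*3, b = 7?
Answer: 3864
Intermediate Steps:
O = 4 (O = 7 - 3 = 4)
H(s, B) = 5 (H(s, B) = 0 + 5 = 5)
(37 + H(O, b))*92 = (37 + 5)*92 = 42*92 = 3864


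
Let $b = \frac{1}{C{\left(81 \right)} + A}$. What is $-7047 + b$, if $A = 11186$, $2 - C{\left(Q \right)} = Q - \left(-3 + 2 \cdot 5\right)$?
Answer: $- \frac{78320357}{11114} \approx -7047.0$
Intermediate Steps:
$C{\left(Q \right)} = 9 - Q$ ($C{\left(Q \right)} = 2 - \left(Q - \left(-3 + 2 \cdot 5\right)\right) = 2 - \left(Q - \left(-3 + 10\right)\right) = 2 - \left(Q - 7\right) = 2 - \left(-7 + Q\right) = 9 - Q$)
$b = \frac{1}{11114}$ ($b = \frac{1}{\left(9 - 81\right) + 11186} = \frac{1}{-72 + 11186} = \frac{1}{11114} \approx 8.9977 \cdot 10^{-5}$)
$-7047 + b = -7047 + \frac{1}{11114} = - \frac{78320357}{11114}$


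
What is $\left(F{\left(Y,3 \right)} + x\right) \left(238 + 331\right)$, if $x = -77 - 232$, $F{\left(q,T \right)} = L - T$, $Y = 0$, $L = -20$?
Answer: $-188908$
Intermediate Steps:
$F{\left(q,T \right)} = -20 - T$
$x = -309$
$\left(F{\left(Y,3 \right)} + x\right) \left(238 + 331\right) = \left(\left(-20 - 3\right) - 309\right) \left(238 + 331\right) = \left(\left(-20 - 3\right) - 309\right) 569 = \left(-23 - 309\right) 569 = \left(-332\right) 569 = -188908$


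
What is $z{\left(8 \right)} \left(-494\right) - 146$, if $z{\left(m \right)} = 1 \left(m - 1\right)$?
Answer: $-3604$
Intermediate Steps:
$z{\left(m \right)} = -1 + m$ ($z{\left(m \right)} = 1 \left(-1 + m\right) = -1 + m$)
$z{\left(8 \right)} \left(-494\right) - 146 = \left(-1 + 8\right) \left(-494\right) - 146 = 7 \left(-494\right) - 146 = -3458 - 146 = -3604$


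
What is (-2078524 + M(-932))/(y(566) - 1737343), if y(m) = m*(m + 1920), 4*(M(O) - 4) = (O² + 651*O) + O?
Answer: 2013280/330267 ≈ 6.0959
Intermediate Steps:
M(O) = 4 + 163*O + O²/4 (M(O) = 4 + ((O² + 651*O) + O)/4 = 4 + (O² + 652*O)/4 = 4 + (163*O + O²/4) = 4 + 163*O + O²/4)
y(m) = m*(1920 + m)
(-2078524 + M(-932))/(y(566) - 1737343) = (-2078524 + (4 + 163*(-932) + (¼)*(-932)²))/(566*(1920 + 566) - 1737343) = (-2078524 + (4 - 151916 + (¼)*868624))/(566*2486 - 1737343) = (-2078524 + (4 - 151916 + 217156))/(1407076 - 1737343) = (-2078524 + 65244)/(-330267) = -2013280*(-1/330267) = 2013280/330267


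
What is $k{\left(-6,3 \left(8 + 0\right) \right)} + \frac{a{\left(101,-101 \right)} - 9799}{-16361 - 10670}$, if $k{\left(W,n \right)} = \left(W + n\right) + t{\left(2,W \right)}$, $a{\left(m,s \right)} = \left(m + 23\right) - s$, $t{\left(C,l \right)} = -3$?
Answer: $\frac{415039}{27031} \approx 15.354$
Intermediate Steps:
$a{\left(m,s \right)} = 23 + m - s$ ($a{\left(m,s \right)} = \left(23 + m\right) - s = 23 + m - s$)
$k{\left(W,n \right)} = -3 + W + n$ ($k{\left(W,n \right)} = \left(W + n\right) - 3 = -3 + W + n$)
$k{\left(-6,3 \left(8 + 0\right) \right)} + \frac{a{\left(101,-101 \right)} - 9799}{-16361 - 10670} = \left(-3 - 6 + 3 \left(8 + 0\right)\right) + \frac{\left(23 + 101 - -101\right) - 9799}{-16361 - 10670} = \left(-3 - 6 + 3 \cdot 8\right) + \frac{\left(23 + 101 + 101\right) - 9799}{-27031} = \left(-3 - 6 + 24\right) + \left(225 - 9799\right) \left(- \frac{1}{27031}\right) = 15 - - \frac{9574}{27031} = 15 + \frac{9574}{27031} = \frac{415039}{27031}$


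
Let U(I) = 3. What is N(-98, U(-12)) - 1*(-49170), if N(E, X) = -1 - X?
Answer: 49166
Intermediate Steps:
N(-98, U(-12)) - 1*(-49170) = (-1 - 1*3) - 1*(-49170) = (-1 - 3) + 49170 = -4 + 49170 = 49166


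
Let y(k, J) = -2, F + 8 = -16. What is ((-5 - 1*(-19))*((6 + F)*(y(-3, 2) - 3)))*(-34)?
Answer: -42840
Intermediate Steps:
F = -24 (F = -8 - 16 = -24)
((-5 - 1*(-19))*((6 + F)*(y(-3, 2) - 3)))*(-34) = ((-5 - 1*(-19))*((6 - 24)*(-2 - 3)))*(-34) = ((-5 + 19)*(-18*(-5)))*(-34) = (14*90)*(-34) = 1260*(-34) = -42840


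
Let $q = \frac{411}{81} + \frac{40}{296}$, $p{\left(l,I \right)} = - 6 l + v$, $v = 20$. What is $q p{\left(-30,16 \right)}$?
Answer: $\frac{1040800}{999} \approx 1041.8$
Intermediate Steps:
$p{\left(l,I \right)} = 20 - 6 l$ ($p{\left(l,I \right)} = - 6 l + 20 = 20 - 6 l$)
$q = \frac{5204}{999}$ ($q = 411 \cdot \frac{1}{81} + 40 \cdot \frac{1}{296} = \frac{137}{27} + \frac{5}{37} = \frac{5204}{999} \approx 5.2092$)
$q p{\left(-30,16 \right)} = \frac{5204 \left(20 - -180\right)}{999} = \frac{5204 \left(20 + 180\right)}{999} = \frac{5204}{999} \cdot 200 = \frac{1040800}{999}$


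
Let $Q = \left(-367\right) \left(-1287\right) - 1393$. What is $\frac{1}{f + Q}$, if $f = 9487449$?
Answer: $\frac{1}{9958385} \approx 1.0042 \cdot 10^{-7}$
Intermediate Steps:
$Q = 470936$ ($Q = 472329 - 1393 = 470936$)
$\frac{1}{f + Q} = \frac{1}{9487449 + 470936} = \frac{1}{9958385}$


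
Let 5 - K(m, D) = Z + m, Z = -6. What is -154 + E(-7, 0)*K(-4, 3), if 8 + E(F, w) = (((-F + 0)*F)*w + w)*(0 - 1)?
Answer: -274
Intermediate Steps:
K(m, D) = 11 - m (K(m, D) = 5 - (-6 + m) = 5 + (6 - m) = 11 - m)
E(F, w) = -8 - w + w*F² (E(F, w) = -8 + (((-F + 0)*F)*w + w)*(0 - 1) = -8 + (((-F)*F)*w + w)*(-1) = -8 + ((-F²)*w + w)*(-1) = -8 + (-w*F² + w)*(-1) = -8 + (w - w*F²)*(-1) = -8 + (-w + w*F²) = -8 - w + w*F²)
-154 + E(-7, 0)*K(-4, 3) = -154 + (-8 - 1*0 + 0*(-7)²)*(11 - 1*(-4)) = -154 + (-8 + 0 + 0*49)*(11 + 4) = -154 + (-8 + 0 + 0)*15 = -154 - 8*15 = -154 - 120 = -274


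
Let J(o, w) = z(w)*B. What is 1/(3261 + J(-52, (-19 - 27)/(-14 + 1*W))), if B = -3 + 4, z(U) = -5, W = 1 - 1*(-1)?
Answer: 1/3256 ≈ 0.00030713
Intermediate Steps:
W = 2 (W = 1 + 1 = 2)
B = 1
J(o, w) = -5 (J(o, w) = -5*1 = -5)
1/(3261 + J(-52, (-19 - 27)/(-14 + 1*W))) = 1/(3261 - 5) = 1/3256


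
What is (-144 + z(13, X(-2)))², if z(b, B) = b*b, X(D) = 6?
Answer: 625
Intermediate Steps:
z(b, B) = b²
(-144 + z(13, X(-2)))² = (-144 + 13²)² = (-144 + 169)² = 25² = 625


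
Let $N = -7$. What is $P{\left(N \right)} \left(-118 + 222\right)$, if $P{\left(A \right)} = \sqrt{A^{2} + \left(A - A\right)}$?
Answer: $728$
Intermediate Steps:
$P{\left(A \right)} = \sqrt{A^{2}}$ ($P{\left(A \right)} = \sqrt{A^{2} + 0} = \sqrt{A^{2}}$)
$P{\left(N \right)} \left(-118 + 222\right) = \sqrt{\left(-7\right)^{2}} \left(-118 + 222\right) = \sqrt{49} \cdot 104 = 7 \cdot 104 = 728$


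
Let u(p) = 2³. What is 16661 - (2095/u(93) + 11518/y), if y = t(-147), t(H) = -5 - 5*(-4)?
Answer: 1875751/120 ≈ 15631.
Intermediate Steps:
u(p) = 8
t(H) = 15 (t(H) = -5 + 20 = 15)
y = 15
16661 - (2095/u(93) + 11518/y) = 16661 - (2095/8 + 11518/15) = 16661 - 1*123569/120 = 16661 - 123569/120 = 1875751/120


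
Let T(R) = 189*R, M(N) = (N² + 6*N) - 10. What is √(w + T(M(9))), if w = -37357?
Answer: 2*I*√3433 ≈ 117.18*I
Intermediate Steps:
M(N) = -10 + N² + 6*N
√(w + T(M(9))) = √(-37357 + 189*(-10 + 9² + 6*9)) = √(-37357 + 189*(-10 + 81 + 54)) = √(-37357 + 189*125) = √(-37357 + 23625) = √(-13732) = 2*I*√3433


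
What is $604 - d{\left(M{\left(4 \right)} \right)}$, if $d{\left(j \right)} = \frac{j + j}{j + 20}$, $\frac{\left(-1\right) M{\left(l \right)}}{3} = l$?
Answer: $607$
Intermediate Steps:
$M{\left(l \right)} = - 3 l$
$d{\left(j \right)} = \frac{2 j}{20 + j}$
$604 - d{\left(M{\left(4 \right)} \right)} = 604 - \frac{2 \left(\left(-3\right) 4\right)}{20 - 12} = 604 - 2 \left(-12\right) \frac{1}{20 - 12} = 604 - 2 \left(-12\right) \frac{1}{8} = 604 - -3 = 604 + 3 = 607$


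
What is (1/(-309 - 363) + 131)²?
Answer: 7749456961/451584 ≈ 17161.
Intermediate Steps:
(1/(-309 - 363) + 131)² = (1/(-672) + 131)² = (-1/672 + 131)² = (88031/672)² = 7749456961/451584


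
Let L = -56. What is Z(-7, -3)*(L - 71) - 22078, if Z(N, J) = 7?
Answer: -22967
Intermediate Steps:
Z(-7, -3)*(L - 71) - 22078 = 7*(-56 - 71) - 22078 = 7*(-127) - 22078 = -889 - 22078 = -22967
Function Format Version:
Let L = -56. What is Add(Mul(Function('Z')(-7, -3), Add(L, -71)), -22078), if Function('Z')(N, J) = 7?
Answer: -22967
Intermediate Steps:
Add(Mul(Function('Z')(-7, -3), Add(L, -71)), -22078) = Add(Mul(7, Add(-56, -71)), -22078) = Add(Mul(7, -127), -22078) = Add(-889, -22078) = -22967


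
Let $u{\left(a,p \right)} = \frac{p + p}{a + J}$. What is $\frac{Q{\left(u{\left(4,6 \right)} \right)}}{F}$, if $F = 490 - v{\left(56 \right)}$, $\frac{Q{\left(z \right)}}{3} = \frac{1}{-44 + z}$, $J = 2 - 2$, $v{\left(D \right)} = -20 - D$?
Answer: $- \frac{3}{23206} \approx -0.00012928$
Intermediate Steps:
$J = 0$
$u{\left(a,p \right)} = \frac{2 p}{a}$ ($u{\left(a,p \right)} = \frac{p + p}{a + 0} = \frac{2 p}{a}$)
$Q{\left(z \right)} = \frac{3}{-44 + z}$
$F = 566$ ($F = 490 - \left(-20 - 56\right) = 490 - -76 = 490 + 76 = 566$)
$\frac{Q{\left(u{\left(4,6 \right)} \right)}}{F} = \frac{3 \frac{1}{-44 + 2 \cdot 6 \cdot \frac{1}{4}}}{566} = \frac{3}{-44 + 2 \cdot 6 \cdot \frac{1}{4}} \cdot \frac{1}{566} = \frac{3}{-44 + 3} \cdot \frac{1}{566} = \frac{3}{-41} \cdot \frac{1}{566} = 3 \left(- \frac{1}{41}\right) \frac{1}{566} = \left(- \frac{3}{41}\right) \frac{1}{566} = - \frac{3}{23206}$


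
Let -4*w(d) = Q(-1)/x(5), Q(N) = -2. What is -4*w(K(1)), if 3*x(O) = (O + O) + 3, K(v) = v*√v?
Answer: -6/13 ≈ -0.46154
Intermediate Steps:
K(v) = v^(3/2)
x(O) = 1 + 2*O/3 (x(O) = ((O + O) + 3)/3 = (2*O + 3)/3 = (3 + 2*O)/3 = 1 + 2*O/3)
w(d) = 3/26 (w(d) = -(-1)/(2*(1 + (⅔)*5)) = -(-1)/(2*(1 + 10/3)) = -(-1)/(2*13/3) = -(-1)*3/(2*13) = -¼*(-6/13) = 3/26)
-4*w(K(1)) = -4*3/26 = -6/13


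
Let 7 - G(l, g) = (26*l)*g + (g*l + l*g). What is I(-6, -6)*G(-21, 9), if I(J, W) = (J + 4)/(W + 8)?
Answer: -5299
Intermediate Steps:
I(J, W) = (4 + J)/(8 + W)
G(l, g) = 7 - 28*g*l (G(l, g) = 7 - ((26*l)*g + (g*l + l*g)) = 7 - (26*g*l + (g*l + g*l)) = 7 - (26*g*l + 2*g*l) = 7 - 28*g*l)
I(-6, -6)*G(-21, 9) = ((4 - 6)/(8 - 6))*(7 - 28*9*(-21)) = (-2/2)*(7 + 5292) = ((½)*(-2))*5299 = -1*5299 = -5299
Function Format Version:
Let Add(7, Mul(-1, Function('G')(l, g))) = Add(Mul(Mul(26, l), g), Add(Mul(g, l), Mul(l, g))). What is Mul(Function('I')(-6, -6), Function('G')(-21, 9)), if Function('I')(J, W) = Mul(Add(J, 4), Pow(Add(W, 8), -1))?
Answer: -5299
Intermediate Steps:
Function('I')(J, W) = Mul(Pow(Add(8, W), -1), Add(4, J)) (Function('I')(J, W) = Mul(Add(4, J), Pow(Add(8, W), -1)) = Mul(Pow(Add(8, W), -1), Add(4, J)))
Function('G')(l, g) = Add(7, Mul(-28, g, l)) (Function('G')(l, g) = Add(7, Mul(-1, Add(Mul(Mul(26, l), g), Add(Mul(g, l), Mul(l, g))))) = Add(7, Mul(-1, Add(Mul(26, g, l), Add(Mul(g, l), Mul(g, l))))) = Add(7, Mul(-1, Add(Mul(26, g, l), Mul(2, g, l)))) = Add(7, Mul(-1, Mul(28, g, l))) = Add(7, Mul(-28, g, l)))
Mul(Function('I')(-6, -6), Function('G')(-21, 9)) = Mul(Mul(Pow(Add(8, -6), -1), Add(4, -6)), Add(7, Mul(-28, 9, -21))) = Mul(Mul(Pow(2, -1), -2), Add(7, 5292)) = Mul(Mul(Rational(1, 2), -2), 5299) = Mul(-1, 5299) = -5299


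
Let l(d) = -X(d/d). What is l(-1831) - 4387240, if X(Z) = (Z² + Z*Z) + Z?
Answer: -4387243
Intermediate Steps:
X(Z) = Z + 2*Z² (X(Z) = (Z² + Z²) + Z = 2*Z² + Z = Z + 2*Z²)
l(d) = -3 (l(d) = -d/d*(1 + 2*(d/d)) = -(1 + 2*1) = -(1 + 2) = -3)
l(-1831) - 4387240 = -3 - 4387240 = -4387243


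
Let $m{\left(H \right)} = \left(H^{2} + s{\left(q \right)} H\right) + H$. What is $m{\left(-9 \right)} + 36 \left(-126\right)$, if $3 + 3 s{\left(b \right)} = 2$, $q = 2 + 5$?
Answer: $-4461$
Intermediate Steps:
$q = 7$
$s{\left(b \right)} = - \frac{1}{3}$ ($s{\left(b \right)} = -1 + \frac{1}{3} \cdot 2 = -1 + \frac{2}{3} = - \frac{1}{3}$)
$m{\left(H \right)} = H^{2} + \frac{2 H}{3}$ ($m{\left(H \right)} = \left(H^{2} - \frac{H}{3}\right) + H = H^{2} + \frac{2 H}{3}$)
$m{\left(-9 \right)} + 36 \left(-126\right) = \frac{1}{3} \left(-9\right) \left(2 + 3 \left(-9\right)\right) + 36 \left(-126\right) = \frac{1}{3} \left(-9\right) \left(2 - 27\right) - 4536 = \frac{1}{3} \left(-9\right) \left(-25\right) - 4536 = 75 - 4536 = -4461$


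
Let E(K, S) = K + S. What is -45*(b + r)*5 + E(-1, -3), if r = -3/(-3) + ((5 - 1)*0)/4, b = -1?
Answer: -4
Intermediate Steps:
r = 1 (r = -3*(-⅓) + (4*0)*(¼) = 1 + 0*(¼) = 1 + 0 = 1)
-45*(b + r)*5 + E(-1, -3) = -45*(-1 + 1)*5 + (-1 - 3) = -0*5 - 4 = -45*0 - 4 = 0 - 4 = -4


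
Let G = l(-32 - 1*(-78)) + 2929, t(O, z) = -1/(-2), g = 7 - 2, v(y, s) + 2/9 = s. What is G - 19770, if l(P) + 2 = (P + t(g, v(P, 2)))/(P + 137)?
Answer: -2054815/122 ≈ -16843.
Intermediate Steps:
v(y, s) = -2/9 + s
g = 5
t(O, z) = 1/2 (t(O, z) = -1*(-1/2) = 1/2)
l(P) = -2 + (1/2 + P)/(137 + P) (l(P) = -2 + (P + 1/2)/(P + 137) = -2 + (1/2 + P)/(137 + P))
G = 357125/122 (G = (-547/2 - (-32 - 1*(-78)))/(137 + (-32 - 1*(-78))) + 2929 = (-547/2 - (-32 + 78))/(137 + (-32 + 78)) + 2929 = (-547/2 - 1*46)/(137 + 46) + 2929 = (-547/2 - 46)/183 + 2929 = (1/183)*(-639/2) + 2929 = -213/122 + 2929 = 357125/122 ≈ 2927.3)
G - 19770 = 357125/122 - 19770 = -2054815/122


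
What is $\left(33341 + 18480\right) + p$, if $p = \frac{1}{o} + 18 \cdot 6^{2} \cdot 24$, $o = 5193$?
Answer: $\frac{349867990}{5193} \approx 67373.0$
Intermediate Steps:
$p = \frac{80761537}{5193}$ ($p = \frac{1}{5193} + 18 \cdot 6^{2} \cdot 24 = \frac{1}{5193} + 18 \cdot 36 \cdot 24 = \frac{1}{5193} + 648 \cdot 24 = \frac{1}{5193} + 15552 = \frac{80761537}{5193} \approx 15552.0$)
$\left(33341 + 18480\right) + p = \left(33341 + 18480\right) + \frac{80761537}{5193} = 51821 + \frac{80761537}{5193} = \frac{349867990}{5193}$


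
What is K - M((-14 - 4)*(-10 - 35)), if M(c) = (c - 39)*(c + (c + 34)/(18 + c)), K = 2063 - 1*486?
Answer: -43036604/69 ≈ -6.2372e+5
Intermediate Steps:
K = 1577 (K = 2063 - 486 = 1577)
M(c) = (-39 + c)*(c + (34 + c)/(18 + c))
K - M((-14 - 4)*(-10 - 35)) = 1577 - (-1326 + ((-14 - 4)*(-10 - 35))³ - 707*(-14 - 4)*(-10 - 35) - 20*(-14 - 4)²*(-10 - 35)²)/(18 + (-14 - 4)*(-10 - 35)) = 1577 - (-1326 + (-18*(-45))³ - (-12726)*(-45) - 20*(-18*(-45))²)/(18 - 18*(-45)) = 1577 - (-1326 + 810³ - 707*810 - 20*810²)/(18 + 810) = 1577 - (-1326 + 531441000 - 572670 - 20*656100)/828 = 1577 - (-1326 + 531441000 - 572670 - 13122000)/828 = 1577 - 517745004/828 = 1577 - 1*43145417/69 = 1577 - 43145417/69 = -43036604/69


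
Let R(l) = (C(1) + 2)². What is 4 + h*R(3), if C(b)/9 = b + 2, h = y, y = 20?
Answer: 16824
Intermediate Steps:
h = 20
C(b) = 18 + 9*b (C(b) = 9*(b + 2) = 9*(2 + b) = 18 + 9*b)
R(l) = 841 (R(l) = ((18 + 9*1) + 2)² = ((18 + 9) + 2)² = (27 + 2)² = 29² = 841)
4 + h*R(3) = 4 + 20*841 = 4 + 16820 = 16824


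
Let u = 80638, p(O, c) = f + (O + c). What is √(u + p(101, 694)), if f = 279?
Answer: 4*√5107 ≈ 285.85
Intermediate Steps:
p(O, c) = 279 + O + c (p(O, c) = 279 + (O + c) = 279 + O + c)
√(u + p(101, 694)) = √(80638 + (279 + 101 + 694)) = √(80638 + 1074) = √81712 = 4*√5107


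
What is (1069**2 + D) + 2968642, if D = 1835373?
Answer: 5946776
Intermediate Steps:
(1069**2 + D) + 2968642 = (1069**2 + 1835373) + 2968642 = (1142761 + 1835373) + 2968642 = 2978134 + 2968642 = 5946776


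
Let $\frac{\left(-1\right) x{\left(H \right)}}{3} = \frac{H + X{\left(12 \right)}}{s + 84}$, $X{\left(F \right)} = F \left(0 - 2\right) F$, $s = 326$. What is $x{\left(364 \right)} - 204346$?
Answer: $- \frac{41891044}{205} \approx -2.0435 \cdot 10^{5}$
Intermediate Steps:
$X{\left(F \right)} = - 2 F^{2}$ ($X{\left(F \right)} = F \left(-2\right) F = - 2 F F = - 2 F^{2}$)
$x{\left(H \right)} = \frac{432}{205} - \frac{3 H}{410}$ ($x{\left(H \right)} = - 3 \frac{H - 2 \cdot 12^{2}}{326 + 84} = - 3 \frac{H - 288}{410} = - 3 \left(H - 288\right) \frac{1}{410} = - 3 \left(-288 + H\right) \frac{1}{410} = - 3 \left(- \frac{144}{205} + \frac{H}{410}\right) = \frac{432}{205} - \frac{3 H}{410}$)
$x{\left(364 \right)} - 204346 = \left(\frac{432}{205} - \frac{546}{205}\right) - 204346 = - \frac{114}{205} - 204346 = - \frac{41891044}{205}$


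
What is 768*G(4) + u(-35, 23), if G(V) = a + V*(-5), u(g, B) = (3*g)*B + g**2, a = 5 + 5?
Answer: -8870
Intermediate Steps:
a = 10
u(g, B) = g**2 + 3*B*g (u(g, B) = 3*B*g + g**2 = g**2 + 3*B*g)
G(V) = 10 - 5*V (G(V) = 10 + V*(-5) = 10 - 5*V)
768*G(4) + u(-35, 23) = 768*(10 - 5*4) - 35*(-35 + 3*23) = 768*(10 - 20) - 35*(-35 + 69) = 768*(-10) - 35*34 = -7680 - 1190 = -8870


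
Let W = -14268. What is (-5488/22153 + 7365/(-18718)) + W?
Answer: -5916632678101/414659854 ≈ -14269.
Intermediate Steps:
(-5488/22153 + 7365/(-18718)) + W = (-5488/22153 + 7365/(-18718)) - 14268 = (-5488*1/22153 + 7365*(-1/18718)) - 14268 = (-5488/22153 - 7365/18718) - 14268 = -265881229/414659854 - 14268 = -5916632678101/414659854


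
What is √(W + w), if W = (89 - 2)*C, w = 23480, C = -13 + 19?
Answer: √24002 ≈ 154.93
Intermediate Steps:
C = 6
W = 522 (W = (89 - 2)*6 = 87*6 = 522)
√(W + w) = √(522 + 23480) = √24002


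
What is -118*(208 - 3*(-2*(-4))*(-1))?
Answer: -27376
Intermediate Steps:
-118*(208 - 3*(-2*(-4))*(-1)) = -118*(208 - 3*8*(-1)) = -118*(208 - 24*(-1)) = -118*(208 - 1*(-24)) = -118*(208 + 24) = -118*232 = -27376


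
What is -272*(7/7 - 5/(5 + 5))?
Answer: -136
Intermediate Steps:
-272*(7/7 - 5/(5 + 5)) = -272*(7*(⅐) - 5/10) = -272*(1 - 5*⅒) = -272*(1 - ½) = -272*½ = -136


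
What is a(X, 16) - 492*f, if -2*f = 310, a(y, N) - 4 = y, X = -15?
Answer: 76249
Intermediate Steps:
a(y, N) = 4 + y
f = -155 (f = -1/2*310 = -155)
a(X, 16) - 492*f = (4 - 15) - 492*(-155) = -11 + 76260 = 76249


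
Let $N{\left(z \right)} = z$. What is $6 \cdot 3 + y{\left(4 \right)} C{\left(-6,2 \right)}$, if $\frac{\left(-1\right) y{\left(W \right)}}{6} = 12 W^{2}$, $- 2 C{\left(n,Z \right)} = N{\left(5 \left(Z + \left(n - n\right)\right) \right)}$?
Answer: $5778$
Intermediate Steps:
$C{\left(n,Z \right)} = - \frac{5 Z}{2}$ ($C{\left(n,Z \right)} = - \frac{5 \left(Z + \left(n - n\right)\right)}{2} = - \frac{5 \left(Z + 0\right)}{2} = - \frac{5 Z}{2}$)
$y{\left(W \right)} = - 72 W^{2}$ ($y{\left(W \right)} = - 6 \cdot 12 W^{2} = - 72 W^{2}$)
$6 \cdot 3 + y{\left(4 \right)} C{\left(-6,2 \right)} = 6 \cdot 3 + - 72 \cdot 4^{2} \left(\left(- \frac{5}{2}\right) 2\right) = 18 + \left(-72\right) 16 \left(-5\right) = 18 - -5760 = 18 + 5760 = 5778$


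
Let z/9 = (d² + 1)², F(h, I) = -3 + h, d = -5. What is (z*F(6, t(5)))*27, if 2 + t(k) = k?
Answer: 492804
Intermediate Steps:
t(k) = -2 + k
z = 6084 (z = 9*((-5)² + 1)² = 9*(25 + 1)² = 9*26² = 9*676 = 6084)
(z*F(6, t(5)))*27 = (6084*(-3 + 6))*27 = (6084*3)*27 = 18252*27 = 492804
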